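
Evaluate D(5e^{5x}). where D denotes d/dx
25 e^{5 x}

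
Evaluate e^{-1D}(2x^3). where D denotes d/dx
2 x^{3} - 6 x^{2} + 6 x - 2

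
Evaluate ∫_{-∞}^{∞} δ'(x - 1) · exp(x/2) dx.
- \frac{e^{\frac{1}{2}}}{2}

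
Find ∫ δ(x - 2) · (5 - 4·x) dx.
-3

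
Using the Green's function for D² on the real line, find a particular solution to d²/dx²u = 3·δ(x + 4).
\frac{3|x + 4|}{2}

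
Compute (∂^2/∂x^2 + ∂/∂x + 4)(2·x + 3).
8 x + 14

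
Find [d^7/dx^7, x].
7\frac{d^{6}}{dx^{6}}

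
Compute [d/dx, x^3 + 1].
3 x^{2}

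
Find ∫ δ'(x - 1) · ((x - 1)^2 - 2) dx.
0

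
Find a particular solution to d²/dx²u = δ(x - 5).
\frac{|x - 5|}{2}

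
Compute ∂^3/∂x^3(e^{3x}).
27 e^{3 x}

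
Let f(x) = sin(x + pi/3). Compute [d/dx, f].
\cos{\left(x + \frac{\pi}{3} \right)}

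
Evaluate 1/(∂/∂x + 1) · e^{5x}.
\frac{e^{5 x}}{6}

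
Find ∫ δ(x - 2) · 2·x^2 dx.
8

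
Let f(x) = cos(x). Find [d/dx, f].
- \sin{\left(x \right)}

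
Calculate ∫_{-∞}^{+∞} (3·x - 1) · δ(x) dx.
-1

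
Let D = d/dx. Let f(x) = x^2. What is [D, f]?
2 x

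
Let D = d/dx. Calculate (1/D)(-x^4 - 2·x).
- \frac{x^{5}}{5} - x^{2}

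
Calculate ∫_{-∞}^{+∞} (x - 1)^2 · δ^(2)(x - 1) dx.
2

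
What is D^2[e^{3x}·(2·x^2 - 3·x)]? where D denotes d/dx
\left(18 x^{2} - 3 x - 14\right) e^{3 x}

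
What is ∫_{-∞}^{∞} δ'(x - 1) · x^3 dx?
-3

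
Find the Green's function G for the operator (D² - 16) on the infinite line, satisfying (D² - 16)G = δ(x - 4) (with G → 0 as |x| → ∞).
-\frac{e^{-4|x - 4|}}{8}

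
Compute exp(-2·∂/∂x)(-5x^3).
- 5 x^{3} + 30 x^{2} - 60 x + 40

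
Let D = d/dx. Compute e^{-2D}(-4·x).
8 - 4 x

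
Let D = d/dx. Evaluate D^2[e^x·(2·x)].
2 \left(x + 2\right) e^{x}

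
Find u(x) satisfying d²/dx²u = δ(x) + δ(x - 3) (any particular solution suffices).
\frac{|x|}{2} + \frac{|x - 3|}{2}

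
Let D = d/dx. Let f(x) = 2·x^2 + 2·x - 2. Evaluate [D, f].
4 x + 2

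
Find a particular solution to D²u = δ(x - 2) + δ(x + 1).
\frac{|x - 2|}{2} + \frac{|x + 1|}{2}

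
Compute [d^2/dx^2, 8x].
16\frac{d}{dx}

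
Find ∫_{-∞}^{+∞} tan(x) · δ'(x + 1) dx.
- \tan^{2}{\left(1 \right)} - 1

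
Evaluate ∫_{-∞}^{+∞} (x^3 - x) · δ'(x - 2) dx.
-11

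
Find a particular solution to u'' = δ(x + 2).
\frac{|x + 2|}{2}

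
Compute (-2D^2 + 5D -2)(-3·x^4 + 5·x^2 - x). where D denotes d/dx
6 x^{4} - 60 x^{3} + 62 x^{2} + 52 x - 25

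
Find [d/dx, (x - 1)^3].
3 \left(x - 1\right)^{2}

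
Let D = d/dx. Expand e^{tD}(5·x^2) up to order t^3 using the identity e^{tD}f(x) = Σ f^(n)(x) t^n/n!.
5 t^{2} + 10 t x + 5 x^{2}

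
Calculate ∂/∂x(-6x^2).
- 12 x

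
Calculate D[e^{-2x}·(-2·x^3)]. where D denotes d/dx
x^{2} \left(4 x - 6\right) e^{- 2 x}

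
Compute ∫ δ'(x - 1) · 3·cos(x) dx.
3 \sin{\left(1 \right)}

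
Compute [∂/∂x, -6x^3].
- 18 x^{2}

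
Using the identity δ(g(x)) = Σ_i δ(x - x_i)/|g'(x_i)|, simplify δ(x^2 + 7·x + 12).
\frac{\delta(x + 3) + \delta(x + 4)}{1}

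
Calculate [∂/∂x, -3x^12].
- 36 x^{11}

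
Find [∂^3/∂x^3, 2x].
6\frac{d^{2}}{dx^{2}}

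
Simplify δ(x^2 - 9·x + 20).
\frac{\delta(x - 5) + \delta(x - 4)}{1}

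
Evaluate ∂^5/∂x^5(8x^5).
960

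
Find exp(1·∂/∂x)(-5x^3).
- 5 x^{3} - 15 x^{2} - 15 x - 5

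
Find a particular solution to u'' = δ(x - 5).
\frac{|x - 5|}{2}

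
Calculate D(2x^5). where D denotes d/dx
10 x^{4}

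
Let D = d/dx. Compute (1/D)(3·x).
\frac{3 x^{2}}{2}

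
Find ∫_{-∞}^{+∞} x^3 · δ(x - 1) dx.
1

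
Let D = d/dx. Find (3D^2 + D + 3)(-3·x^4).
x^{2} \left(- 9 x^{2} - 12 x - 108\right)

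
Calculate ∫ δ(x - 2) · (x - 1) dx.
1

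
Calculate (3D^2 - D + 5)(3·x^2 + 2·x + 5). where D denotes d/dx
15 x^{2} + 4 x + 41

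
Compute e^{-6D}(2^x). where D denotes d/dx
2^{x - 6}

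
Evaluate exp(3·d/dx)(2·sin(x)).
2 \sin{\left(x + 3 \right)}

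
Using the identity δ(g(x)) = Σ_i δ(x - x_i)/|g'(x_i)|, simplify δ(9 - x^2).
\frac{\delta(x - 3) + \delta(x + 3)}{6}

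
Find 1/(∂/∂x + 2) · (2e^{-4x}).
- e^{- 4 x}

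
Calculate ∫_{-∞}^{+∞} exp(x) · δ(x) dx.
1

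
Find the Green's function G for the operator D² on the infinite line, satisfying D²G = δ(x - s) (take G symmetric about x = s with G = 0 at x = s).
\frac{|x - s|}{2}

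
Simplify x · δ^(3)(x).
-3\delta^{(2)}(x)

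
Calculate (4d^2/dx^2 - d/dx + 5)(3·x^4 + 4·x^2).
15 x^{4} - 12 x^{3} + 164 x^{2} - 8 x + 32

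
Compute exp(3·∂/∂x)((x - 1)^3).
x^{3} + 6 x^{2} + 12 x + 8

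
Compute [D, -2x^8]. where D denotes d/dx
- 16 x^{7}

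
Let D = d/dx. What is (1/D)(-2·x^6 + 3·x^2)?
- \frac{2 x^{7}}{7} + x^{3}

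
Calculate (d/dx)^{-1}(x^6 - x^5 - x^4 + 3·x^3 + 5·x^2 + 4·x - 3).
\frac{x^{7}}{7} - \frac{x^{6}}{6} - \frac{x^{5}}{5} + \frac{3 x^{4}}{4} + \frac{5 x^{3}}{3} + 2 x^{2} - 3 x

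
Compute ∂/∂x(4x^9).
36 x^{8}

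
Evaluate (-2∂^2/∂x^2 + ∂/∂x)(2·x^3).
6 x \left(x - 4\right)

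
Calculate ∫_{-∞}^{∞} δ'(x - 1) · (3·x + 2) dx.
-3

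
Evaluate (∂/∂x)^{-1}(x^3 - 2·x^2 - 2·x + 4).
\frac{x^{4}}{4} - \frac{2 x^{3}}{3} - x^{2} + 4 x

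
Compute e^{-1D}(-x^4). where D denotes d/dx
- x^{4} + 4 x^{3} - 6 x^{2} + 4 x - 1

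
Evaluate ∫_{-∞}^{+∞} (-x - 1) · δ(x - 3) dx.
-4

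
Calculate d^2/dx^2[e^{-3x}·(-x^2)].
\left(- 9 x^{2} + 12 x - 2\right) e^{- 3 x}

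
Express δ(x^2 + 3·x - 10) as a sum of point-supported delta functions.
\frac{\delta(x - 2) + \delta(x + 5)}{7}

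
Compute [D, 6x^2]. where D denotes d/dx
12 x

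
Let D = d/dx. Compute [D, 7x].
7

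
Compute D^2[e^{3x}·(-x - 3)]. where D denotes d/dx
\left(- 9 x - 33\right) e^{3 x}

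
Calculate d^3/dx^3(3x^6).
360 x^{3}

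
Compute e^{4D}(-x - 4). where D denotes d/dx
- x - 8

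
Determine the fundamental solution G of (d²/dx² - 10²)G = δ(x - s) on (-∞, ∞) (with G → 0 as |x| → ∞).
-\frac{e^{-10|x-s|}}{20}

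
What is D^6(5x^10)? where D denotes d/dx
756000 x^{4}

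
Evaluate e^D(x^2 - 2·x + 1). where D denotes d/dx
x^{2}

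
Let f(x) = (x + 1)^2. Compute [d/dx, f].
2 x + 2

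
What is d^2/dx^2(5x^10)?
450 x^{8}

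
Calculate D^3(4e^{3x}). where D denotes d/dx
108 e^{3 x}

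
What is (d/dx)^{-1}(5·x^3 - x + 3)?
\frac{5 x^{4}}{4} - \frac{x^{2}}{2} + 3 x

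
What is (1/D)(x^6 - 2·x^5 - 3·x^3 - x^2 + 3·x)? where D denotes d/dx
\frac{x^{7}}{7} - \frac{x^{6}}{3} - \frac{3 x^{4}}{4} - \frac{x^{3}}{3} + \frac{3 x^{2}}{2}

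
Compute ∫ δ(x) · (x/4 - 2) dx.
-2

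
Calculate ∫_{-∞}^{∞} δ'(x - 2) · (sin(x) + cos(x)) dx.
- \cos{\left(2 \right)} + \sin{\left(2 \right)}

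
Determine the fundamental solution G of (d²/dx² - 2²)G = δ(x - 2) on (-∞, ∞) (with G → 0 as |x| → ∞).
-\frac{e^{-2|x - 2|}}{4}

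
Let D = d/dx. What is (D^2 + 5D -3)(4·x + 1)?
17 - 12 x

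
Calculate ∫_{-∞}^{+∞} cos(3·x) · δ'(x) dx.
0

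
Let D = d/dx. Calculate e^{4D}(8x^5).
8 x^{5} + 160 x^{4} + 1280 x^{3} + 5120 x^{2} + 10240 x + 8192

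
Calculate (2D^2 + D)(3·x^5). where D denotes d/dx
15 x^{3} \left(x + 8\right)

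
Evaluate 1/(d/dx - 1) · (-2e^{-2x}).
\frac{2 e^{- 2 x}}{3}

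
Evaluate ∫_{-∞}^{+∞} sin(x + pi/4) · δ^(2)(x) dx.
- \frac{\sqrt{2}}{2}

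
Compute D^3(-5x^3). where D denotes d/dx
-30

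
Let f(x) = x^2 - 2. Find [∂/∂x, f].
2 x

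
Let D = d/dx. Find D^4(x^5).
120 x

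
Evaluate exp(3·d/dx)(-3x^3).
- 3 x^{3} - 27 x^{2} - 81 x - 81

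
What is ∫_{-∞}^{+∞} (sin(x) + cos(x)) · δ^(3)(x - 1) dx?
- \sin{\left(1 \right)} + \cos{\left(1 \right)}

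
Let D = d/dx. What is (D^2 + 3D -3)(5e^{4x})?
125 e^{4 x}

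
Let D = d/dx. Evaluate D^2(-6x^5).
- 120 x^{3}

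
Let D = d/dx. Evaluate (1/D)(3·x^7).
\frac{3 x^{8}}{8}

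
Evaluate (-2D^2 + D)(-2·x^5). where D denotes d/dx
10 x^{3} \left(8 - x\right)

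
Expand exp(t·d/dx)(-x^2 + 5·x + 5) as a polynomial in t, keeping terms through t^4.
- t^{2} - t \left(2 x - 5\right) - x^{2} + 5 x + 5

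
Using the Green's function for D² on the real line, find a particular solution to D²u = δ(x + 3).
\frac{|x + 3|}{2}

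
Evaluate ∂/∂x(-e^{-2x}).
2 e^{- 2 x}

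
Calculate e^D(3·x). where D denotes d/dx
3 x + 3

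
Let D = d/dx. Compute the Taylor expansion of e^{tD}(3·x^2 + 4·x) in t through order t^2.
3 t^{2} + 2 t \left(3 x + 2\right) + 3 x^{2} + 4 x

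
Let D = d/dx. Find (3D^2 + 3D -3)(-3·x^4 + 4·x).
9 x^{4} - 36 x^{3} - 108 x^{2} - 12 x + 12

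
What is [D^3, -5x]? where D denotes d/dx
-15D^{2}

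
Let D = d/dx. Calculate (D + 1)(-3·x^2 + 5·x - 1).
- 3 x^{2} - x + 4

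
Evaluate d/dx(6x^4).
24 x^{3}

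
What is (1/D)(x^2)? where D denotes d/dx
\frac{x^{3}}{3}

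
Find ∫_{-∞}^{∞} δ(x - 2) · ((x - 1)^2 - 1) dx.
0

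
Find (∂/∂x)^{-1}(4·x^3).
x^{4}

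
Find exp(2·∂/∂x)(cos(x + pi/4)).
\cos{\left(x + \frac{\pi}{4} + 2 \right)}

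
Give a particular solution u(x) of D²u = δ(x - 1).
\frac{|x - 1|}{2}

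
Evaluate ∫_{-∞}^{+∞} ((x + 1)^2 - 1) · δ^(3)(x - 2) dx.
0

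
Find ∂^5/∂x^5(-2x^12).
- 190080 x^{7}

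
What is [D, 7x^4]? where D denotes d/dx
28 x^{3}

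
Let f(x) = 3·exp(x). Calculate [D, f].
3 e^{x}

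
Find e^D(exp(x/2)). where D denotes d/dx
e^{\frac{x}{2} + \frac{1}{2}}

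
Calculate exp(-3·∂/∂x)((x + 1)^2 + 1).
x^{2} - 4 x + 5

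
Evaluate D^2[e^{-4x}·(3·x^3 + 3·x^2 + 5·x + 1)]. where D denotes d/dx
2 \left(24 x^{3} - 12 x^{2} + 25 x - 9\right) e^{- 4 x}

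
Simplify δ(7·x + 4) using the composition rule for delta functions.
\frac{\delta(x + 4/7)}{7}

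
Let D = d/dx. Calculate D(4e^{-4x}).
- 16 e^{- 4 x}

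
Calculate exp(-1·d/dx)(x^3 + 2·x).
x^{3} - 3 x^{2} + 5 x - 3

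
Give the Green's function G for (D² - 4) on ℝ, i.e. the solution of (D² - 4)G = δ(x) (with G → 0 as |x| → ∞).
-\frac{e^{-2|x|}}{4}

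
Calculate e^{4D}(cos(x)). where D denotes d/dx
\cos{\left(x + 4 \right)}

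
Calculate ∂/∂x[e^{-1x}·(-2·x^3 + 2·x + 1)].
\left(2 x^{3} - 6 x^{2} - 2 x + 1\right) e^{- x}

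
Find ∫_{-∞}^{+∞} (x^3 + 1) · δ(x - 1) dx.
2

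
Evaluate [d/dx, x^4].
4 x^{3}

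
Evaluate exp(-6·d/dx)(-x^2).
- x^{2} + 12 x - 36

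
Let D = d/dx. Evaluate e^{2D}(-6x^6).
- 6 x^{6} - 72 x^{5} - 360 x^{4} - 960 x^{3} - 1440 x^{2} - 1152 x - 384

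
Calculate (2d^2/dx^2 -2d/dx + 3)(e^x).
3 e^{x}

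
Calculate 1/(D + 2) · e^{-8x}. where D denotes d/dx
- \frac{e^{- 8 x}}{6}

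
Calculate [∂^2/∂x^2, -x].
-2\frac{d}{dx}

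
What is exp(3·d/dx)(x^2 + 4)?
x^{2} + 6 x + 13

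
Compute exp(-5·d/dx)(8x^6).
8 x^{6} - 240 x^{5} + 3000 x^{4} - 20000 x^{3} + 75000 x^{2} - 150000 x + 125000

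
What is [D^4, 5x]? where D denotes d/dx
20D^{3}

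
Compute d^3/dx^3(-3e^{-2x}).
24 e^{- 2 x}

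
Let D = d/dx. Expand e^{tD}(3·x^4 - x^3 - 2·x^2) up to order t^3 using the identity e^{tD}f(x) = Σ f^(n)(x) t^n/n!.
t^{3} \left(12 x - 1\right) + t^{2} \left(18 x^{2} - 3 x - 2\right) - t x \left(- 12 x^{2} + 3 x + 4\right) + 3 x^{4} - x^{3} - 2 x^{2}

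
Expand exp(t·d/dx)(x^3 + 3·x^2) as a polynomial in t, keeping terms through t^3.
t^{3} + 3 t^{2} \left(x + 1\right) + 3 t x \left(x + 2\right) + x^{3} + 3 x^{2}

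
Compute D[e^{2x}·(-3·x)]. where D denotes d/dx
\left(- 6 x - 3\right) e^{2 x}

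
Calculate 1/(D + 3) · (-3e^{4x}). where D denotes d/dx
- \frac{3 e^{4 x}}{7}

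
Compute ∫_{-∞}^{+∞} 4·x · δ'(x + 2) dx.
-4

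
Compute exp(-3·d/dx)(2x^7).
2 x^{7} - 42 x^{6} + 378 x^{5} - 1890 x^{4} + 5670 x^{3} - 10206 x^{2} + 10206 x - 4374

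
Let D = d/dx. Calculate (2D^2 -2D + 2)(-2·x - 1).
2 - 4 x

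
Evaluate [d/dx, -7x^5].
- 35 x^{4}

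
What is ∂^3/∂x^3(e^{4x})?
64 e^{4 x}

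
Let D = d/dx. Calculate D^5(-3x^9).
- 45360 x^{4}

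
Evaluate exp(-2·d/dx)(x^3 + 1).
x^{3} - 6 x^{2} + 12 x - 7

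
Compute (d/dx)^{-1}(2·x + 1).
x^{2} + x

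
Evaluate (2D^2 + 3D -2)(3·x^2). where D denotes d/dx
- 6 x^{2} + 18 x + 12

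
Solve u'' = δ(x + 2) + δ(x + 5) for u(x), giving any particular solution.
\frac{|x + 2|}{2} + \frac{|x + 5|}{2}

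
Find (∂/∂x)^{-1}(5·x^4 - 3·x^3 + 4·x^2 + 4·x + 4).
x^{5} - \frac{3 x^{4}}{4} + \frac{4 x^{3}}{3} + 2 x^{2} + 4 x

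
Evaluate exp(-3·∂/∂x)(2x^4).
2 x^{4} - 24 x^{3} + 108 x^{2} - 216 x + 162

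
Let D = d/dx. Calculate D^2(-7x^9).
- 504 x^{7}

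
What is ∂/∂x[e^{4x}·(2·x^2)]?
4 x \left(2 x + 1\right) e^{4 x}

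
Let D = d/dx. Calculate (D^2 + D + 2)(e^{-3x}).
8 e^{- 3 x}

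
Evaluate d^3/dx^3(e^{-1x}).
- e^{- x}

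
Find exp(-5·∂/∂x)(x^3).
x^{3} - 15 x^{2} + 75 x - 125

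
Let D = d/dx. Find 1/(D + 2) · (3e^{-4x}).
- \frac{3 e^{- 4 x}}{2}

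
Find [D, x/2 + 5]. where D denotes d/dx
\frac{1}{2}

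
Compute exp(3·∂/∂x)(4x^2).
4 x^{2} + 24 x + 36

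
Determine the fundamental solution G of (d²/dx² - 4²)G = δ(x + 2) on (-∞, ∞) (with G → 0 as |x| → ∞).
-\frac{e^{-4|x + 2|}}{8}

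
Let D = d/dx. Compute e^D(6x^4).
6 x^{4} + 24 x^{3} + 36 x^{2} + 24 x + 6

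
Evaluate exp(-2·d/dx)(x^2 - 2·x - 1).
x^{2} - 6 x + 7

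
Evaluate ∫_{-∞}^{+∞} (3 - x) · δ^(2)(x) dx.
0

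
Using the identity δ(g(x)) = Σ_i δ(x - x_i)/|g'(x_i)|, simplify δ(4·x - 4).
\frac{\delta(x - 1)}{4}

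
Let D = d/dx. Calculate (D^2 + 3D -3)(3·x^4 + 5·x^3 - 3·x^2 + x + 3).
- 9 x^{4} + 21 x^{3} + 90 x^{2} + 9 x - 12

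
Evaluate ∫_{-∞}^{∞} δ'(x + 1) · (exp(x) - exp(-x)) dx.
- 2 \cosh{\left(1 \right)}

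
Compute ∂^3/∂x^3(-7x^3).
-42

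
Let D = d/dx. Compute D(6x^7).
42 x^{6}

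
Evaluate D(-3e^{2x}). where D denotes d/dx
- 6 e^{2 x}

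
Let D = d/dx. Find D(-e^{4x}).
- 4 e^{4 x}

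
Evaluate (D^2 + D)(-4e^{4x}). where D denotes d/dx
- 80 e^{4 x}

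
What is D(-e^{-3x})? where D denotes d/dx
3 e^{- 3 x}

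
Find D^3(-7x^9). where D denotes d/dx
- 3528 x^{6}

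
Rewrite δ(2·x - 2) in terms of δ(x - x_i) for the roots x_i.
\frac{\delta(x - 1)}{2}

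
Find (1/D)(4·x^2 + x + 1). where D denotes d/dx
\frac{4 x^{3}}{3} + \frac{x^{2}}{2} + x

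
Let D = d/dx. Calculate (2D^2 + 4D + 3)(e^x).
9 e^{x}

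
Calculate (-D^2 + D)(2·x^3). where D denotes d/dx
6 x \left(x - 2\right)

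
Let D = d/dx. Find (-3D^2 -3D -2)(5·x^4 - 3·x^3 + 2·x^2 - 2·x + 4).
- 10 x^{4} - 54 x^{3} - 157 x^{2} + 46 x - 14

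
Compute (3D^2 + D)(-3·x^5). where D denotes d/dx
15 x^{3} \left(- x - 12\right)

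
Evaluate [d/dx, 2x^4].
8 x^{3}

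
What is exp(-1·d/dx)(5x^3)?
5 x^{3} - 15 x^{2} + 15 x - 5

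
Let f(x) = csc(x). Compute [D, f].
- \cot{\left(x \right)} \csc{\left(x \right)}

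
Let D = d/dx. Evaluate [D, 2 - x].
-1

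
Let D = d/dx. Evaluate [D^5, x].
5D^{4}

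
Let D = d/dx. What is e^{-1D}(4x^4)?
4 x^{4} - 16 x^{3} + 24 x^{2} - 16 x + 4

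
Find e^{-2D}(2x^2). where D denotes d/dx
2 x^{2} - 8 x + 8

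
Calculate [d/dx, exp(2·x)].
2 e^{2 x}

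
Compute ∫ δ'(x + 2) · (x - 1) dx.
-1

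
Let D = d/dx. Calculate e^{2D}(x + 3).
x + 5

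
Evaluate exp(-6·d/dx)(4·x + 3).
4 x - 21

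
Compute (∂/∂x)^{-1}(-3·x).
- \frac{3 x^{2}}{2}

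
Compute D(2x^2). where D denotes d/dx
4 x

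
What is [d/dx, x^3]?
3 x^{2}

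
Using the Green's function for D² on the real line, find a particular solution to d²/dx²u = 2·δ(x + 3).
|x + 3|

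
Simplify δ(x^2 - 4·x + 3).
\frac{\delta(x - 1) + \delta(x - 3)}{2}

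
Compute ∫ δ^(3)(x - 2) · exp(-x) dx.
e^{-2}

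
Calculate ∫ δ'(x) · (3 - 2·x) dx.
2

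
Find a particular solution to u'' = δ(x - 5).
\frac{|x - 5|}{2}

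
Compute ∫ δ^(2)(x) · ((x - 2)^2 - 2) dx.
2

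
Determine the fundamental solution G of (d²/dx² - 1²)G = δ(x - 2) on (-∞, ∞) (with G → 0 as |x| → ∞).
-\frac{e^{-|x - 2|}}{2}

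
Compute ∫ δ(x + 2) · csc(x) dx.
- \csc{\left(2 \right)}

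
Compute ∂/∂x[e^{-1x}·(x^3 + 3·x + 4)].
\left(- x^{3} + 3 x^{2} - 3 x - 1\right) e^{- x}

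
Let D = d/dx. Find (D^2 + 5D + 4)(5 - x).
15 - 4 x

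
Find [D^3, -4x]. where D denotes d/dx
-12D^{2}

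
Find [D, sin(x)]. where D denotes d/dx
\cos{\left(x \right)}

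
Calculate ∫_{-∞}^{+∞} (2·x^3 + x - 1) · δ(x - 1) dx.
2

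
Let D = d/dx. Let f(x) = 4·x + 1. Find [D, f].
4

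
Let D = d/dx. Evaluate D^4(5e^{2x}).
80 e^{2 x}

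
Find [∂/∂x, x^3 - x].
3 x^{2} - 1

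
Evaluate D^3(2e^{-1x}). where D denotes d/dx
- 2 e^{- x}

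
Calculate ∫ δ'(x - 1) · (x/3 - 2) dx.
- \frac{1}{3}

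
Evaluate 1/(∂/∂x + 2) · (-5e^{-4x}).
\frac{5 e^{- 4 x}}{2}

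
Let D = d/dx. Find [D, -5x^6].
- 30 x^{5}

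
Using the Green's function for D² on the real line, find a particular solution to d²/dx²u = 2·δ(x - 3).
|x - 3|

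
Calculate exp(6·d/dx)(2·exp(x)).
2 e^{x + 6}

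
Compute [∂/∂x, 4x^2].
8 x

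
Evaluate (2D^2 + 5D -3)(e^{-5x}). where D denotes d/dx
22 e^{- 5 x}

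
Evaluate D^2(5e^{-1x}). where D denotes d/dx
5 e^{- x}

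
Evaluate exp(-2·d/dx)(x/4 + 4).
\frac{x}{4} + \frac{7}{2}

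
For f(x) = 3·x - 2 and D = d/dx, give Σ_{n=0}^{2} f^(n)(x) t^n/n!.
3 t + 3 x - 2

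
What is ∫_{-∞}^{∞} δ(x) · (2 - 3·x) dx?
2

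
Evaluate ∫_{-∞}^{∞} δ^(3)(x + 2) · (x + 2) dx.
0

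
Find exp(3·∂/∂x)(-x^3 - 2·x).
- x^{3} - 9 x^{2} - 29 x - 33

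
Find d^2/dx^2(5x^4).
60 x^{2}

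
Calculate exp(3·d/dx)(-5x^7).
- 5 x^{7} - 105 x^{6} - 945 x^{5} - 4725 x^{4} - 14175 x^{3} - 25515 x^{2} - 25515 x - 10935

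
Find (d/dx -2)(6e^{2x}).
0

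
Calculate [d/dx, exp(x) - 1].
e^{x}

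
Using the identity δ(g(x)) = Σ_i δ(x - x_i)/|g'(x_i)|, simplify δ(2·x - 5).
\frac{\delta(x - 5/2)}{2}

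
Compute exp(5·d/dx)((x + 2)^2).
x^{2} + 14 x + 49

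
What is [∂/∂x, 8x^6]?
48 x^{5}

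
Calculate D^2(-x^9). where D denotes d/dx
- 72 x^{7}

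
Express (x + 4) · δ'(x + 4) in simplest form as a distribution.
-\delta(x + 4)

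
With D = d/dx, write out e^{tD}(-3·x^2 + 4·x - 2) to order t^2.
- 3 t^{2} - 2 t \left(3 x - 2\right) - 3 x^{2} + 4 x - 2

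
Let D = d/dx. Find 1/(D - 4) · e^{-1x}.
- \frac{e^{- x}}{5}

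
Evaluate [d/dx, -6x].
-6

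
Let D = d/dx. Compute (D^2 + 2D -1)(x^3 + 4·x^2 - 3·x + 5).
- x^{3} + 2 x^{2} + 25 x - 3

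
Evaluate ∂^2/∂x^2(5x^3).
30 x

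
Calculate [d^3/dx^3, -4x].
-12\frac{d^{2}}{dx^{2}}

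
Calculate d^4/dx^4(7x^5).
840 x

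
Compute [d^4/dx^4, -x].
-4\frac{d^{3}}{dx^{3}}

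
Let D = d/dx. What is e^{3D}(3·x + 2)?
3 x + 11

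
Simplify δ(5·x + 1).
\frac{\delta(x + 1/5)}{5}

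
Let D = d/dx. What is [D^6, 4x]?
24D^{5}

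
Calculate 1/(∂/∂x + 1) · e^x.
\frac{e^{x}}{2}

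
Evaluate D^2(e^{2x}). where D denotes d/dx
4 e^{2 x}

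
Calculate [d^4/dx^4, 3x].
12\frac{d^{3}}{dx^{3}}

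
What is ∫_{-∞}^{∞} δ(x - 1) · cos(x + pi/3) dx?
\cos{\left(1 + \frac{\pi}{3} \right)}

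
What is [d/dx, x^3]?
3 x^{2}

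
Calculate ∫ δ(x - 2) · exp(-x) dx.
e^{-2}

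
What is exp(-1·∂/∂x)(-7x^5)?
- 7 x^{5} + 35 x^{4} - 70 x^{3} + 70 x^{2} - 35 x + 7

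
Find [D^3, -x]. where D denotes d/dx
-3D^{2}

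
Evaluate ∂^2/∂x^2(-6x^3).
- 36 x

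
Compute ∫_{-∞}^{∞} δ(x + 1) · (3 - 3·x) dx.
6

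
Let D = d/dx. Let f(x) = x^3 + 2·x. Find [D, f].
3 x^{2} + 2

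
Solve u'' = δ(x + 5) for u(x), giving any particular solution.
\frac{|x + 5|}{2}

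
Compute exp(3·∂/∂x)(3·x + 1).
3 x + 10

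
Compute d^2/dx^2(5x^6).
150 x^{4}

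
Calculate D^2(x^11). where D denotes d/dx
110 x^{9}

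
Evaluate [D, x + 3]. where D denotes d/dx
1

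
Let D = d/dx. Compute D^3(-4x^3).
-24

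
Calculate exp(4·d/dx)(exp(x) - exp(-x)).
2 \sinh{\left(x + 4 \right)}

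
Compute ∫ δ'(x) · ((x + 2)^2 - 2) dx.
-4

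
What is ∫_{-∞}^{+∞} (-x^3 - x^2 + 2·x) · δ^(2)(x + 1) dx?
4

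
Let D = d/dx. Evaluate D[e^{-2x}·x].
\left(1 - 2 x\right) e^{- 2 x}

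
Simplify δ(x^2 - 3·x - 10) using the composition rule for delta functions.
\frac{\delta(x - 5) + \delta(x + 2)}{7}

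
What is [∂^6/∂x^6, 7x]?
42\frac{d^{5}}{dx^{5}}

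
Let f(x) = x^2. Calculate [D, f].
2 x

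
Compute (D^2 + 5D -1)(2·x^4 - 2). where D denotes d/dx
- 2 x^{4} + 40 x^{3} + 24 x^{2} + 2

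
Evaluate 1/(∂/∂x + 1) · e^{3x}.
\frac{e^{3 x}}{4}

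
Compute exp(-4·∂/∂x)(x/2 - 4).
\frac{x}{2} - 6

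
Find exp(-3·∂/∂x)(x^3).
x^{3} - 9 x^{2} + 27 x - 27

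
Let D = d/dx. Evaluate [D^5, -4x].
-20D^{4}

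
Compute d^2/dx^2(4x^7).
168 x^{5}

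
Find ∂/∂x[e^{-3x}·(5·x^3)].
15 x^{2} \left(1 - x\right) e^{- 3 x}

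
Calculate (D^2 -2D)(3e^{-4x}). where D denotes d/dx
72 e^{- 4 x}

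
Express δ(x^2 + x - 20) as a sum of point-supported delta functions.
\frac{\delta(x + 5) + \delta(x - 4)}{9}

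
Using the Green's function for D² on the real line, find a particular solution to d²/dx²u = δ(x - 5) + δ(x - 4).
\frac{|x - 5|}{2} + \frac{|x - 4|}{2}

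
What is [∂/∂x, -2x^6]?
- 12 x^{5}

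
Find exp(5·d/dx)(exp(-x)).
e^{- x - 5}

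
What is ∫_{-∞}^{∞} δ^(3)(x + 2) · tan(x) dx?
- 6 \tan^{4}{\left(2 \right)} - 8 \tan^{2}{\left(2 \right)} - 2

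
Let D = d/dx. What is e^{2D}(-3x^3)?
- 3 x^{3} - 18 x^{2} - 36 x - 24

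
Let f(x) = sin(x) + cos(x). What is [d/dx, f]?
- \sin{\left(x \right)} + \cos{\left(x \right)}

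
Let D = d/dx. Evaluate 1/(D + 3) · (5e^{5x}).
\frac{5 e^{5 x}}{8}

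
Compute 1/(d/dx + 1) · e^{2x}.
\frac{e^{2 x}}{3}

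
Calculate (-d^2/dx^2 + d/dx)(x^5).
5 x^{3} \left(x - 4\right)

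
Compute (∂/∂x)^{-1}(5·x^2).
\frac{5 x^{3}}{3}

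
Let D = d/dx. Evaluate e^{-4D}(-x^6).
- x^{6} + 24 x^{5} - 240 x^{4} + 1280 x^{3} - 3840 x^{2} + 6144 x - 4096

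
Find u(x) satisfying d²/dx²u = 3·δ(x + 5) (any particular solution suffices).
\frac{3|x + 5|}{2}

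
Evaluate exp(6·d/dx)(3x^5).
3 x^{5} + 90 x^{4} + 1080 x^{3} + 6480 x^{2} + 19440 x + 23328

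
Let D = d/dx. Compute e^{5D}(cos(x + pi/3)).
\cos{\left(x + \frac{\pi}{3} + 5 \right)}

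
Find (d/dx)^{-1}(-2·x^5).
- \frac{x^{6}}{3}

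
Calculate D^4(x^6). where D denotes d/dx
360 x^{2}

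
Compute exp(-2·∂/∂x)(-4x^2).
- 4 x^{2} + 16 x - 16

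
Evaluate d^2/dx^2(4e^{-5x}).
100 e^{- 5 x}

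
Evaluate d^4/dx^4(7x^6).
2520 x^{2}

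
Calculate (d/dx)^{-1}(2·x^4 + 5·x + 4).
\frac{2 x^{5}}{5} + \frac{5 x^{2}}{2} + 4 x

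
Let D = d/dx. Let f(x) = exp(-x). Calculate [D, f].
- e^{- x}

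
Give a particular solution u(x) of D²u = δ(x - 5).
\frac{|x - 5|}{2}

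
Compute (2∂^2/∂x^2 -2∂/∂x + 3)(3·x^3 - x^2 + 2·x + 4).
9 x^{3} - 21 x^{2} + 46 x + 4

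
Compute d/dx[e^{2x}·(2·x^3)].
x^{2} \left(4 x + 6\right) e^{2 x}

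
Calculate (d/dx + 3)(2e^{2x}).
10 e^{2 x}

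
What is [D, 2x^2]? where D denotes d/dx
4 x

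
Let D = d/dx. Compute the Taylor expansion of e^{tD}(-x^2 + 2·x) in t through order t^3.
- t^{2} - 2 t \left(x - 1\right) - x^{2} + 2 x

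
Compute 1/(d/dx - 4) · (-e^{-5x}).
\frac{e^{- 5 x}}{9}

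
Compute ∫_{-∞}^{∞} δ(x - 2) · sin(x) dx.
\sin{\left(2 \right)}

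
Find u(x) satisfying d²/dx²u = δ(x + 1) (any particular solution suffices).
\frac{|x + 1|}{2}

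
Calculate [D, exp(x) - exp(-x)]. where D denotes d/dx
2 \cosh{\left(x \right)}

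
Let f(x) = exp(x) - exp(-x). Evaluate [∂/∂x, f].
2 \cosh{\left(x \right)}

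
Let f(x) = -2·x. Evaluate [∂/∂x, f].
-2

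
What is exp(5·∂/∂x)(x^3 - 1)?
x^{3} + 15 x^{2} + 75 x + 124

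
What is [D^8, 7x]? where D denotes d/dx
56D^{7}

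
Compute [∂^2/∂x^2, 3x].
6\frac{d}{dx}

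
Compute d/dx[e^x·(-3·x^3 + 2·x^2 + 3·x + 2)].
\left(- 3 x^{3} - 7 x^{2} + 7 x + 5\right) e^{x}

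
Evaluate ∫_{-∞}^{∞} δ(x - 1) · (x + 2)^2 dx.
9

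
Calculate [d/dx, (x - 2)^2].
2 x - 4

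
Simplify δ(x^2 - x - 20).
\frac{\delta(x - 5) + \delta(x + 4)}{9}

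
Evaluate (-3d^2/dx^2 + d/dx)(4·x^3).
12 x \left(x - 6\right)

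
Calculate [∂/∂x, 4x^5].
20 x^{4}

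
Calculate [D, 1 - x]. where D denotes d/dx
-1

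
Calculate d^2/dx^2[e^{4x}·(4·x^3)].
8 x \left(8 x^{2} + 12 x + 3\right) e^{4 x}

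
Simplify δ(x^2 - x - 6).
\frac{\delta(x + 2) + \delta(x - 3)}{5}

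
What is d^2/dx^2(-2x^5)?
- 40 x^{3}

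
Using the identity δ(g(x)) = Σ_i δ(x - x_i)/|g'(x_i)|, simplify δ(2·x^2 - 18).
\frac{\delta(x - 3) + \delta(x + 3)}{12}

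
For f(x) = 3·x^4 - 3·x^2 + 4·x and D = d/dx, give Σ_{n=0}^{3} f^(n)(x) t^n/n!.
12 t^{3} x + t^{2} \left(18 x^{2} - 3\right) + 2 t \left(6 x^{3} - 3 x + 2\right) + 3 x^{4} - 3 x^{2} + 4 x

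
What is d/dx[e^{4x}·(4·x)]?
\left(16 x + 4\right) e^{4 x}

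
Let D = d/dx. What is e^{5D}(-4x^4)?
- 4 x^{4} - 80 x^{3} - 600 x^{2} - 2000 x - 2500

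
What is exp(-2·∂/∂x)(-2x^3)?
- 2 x^{3} + 12 x^{2} - 24 x + 16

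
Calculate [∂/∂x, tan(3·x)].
\frac{3}{\cos^{2}{\left(3 x \right)}}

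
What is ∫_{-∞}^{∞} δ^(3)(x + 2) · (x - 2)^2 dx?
0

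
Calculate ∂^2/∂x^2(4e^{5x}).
100 e^{5 x}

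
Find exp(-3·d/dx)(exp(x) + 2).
e^{x - 3} + 2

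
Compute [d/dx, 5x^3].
15 x^{2}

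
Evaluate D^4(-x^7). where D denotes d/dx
- 840 x^{3}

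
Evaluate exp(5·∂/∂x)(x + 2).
x + 7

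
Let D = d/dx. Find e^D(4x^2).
4 x^{2} + 8 x + 4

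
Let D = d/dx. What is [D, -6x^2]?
- 12 x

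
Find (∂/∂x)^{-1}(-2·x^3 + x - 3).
- \frac{x^{4}}{2} + \frac{x^{2}}{2} - 3 x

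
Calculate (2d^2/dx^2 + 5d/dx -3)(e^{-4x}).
9 e^{- 4 x}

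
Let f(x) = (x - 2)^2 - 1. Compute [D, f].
2 x - 4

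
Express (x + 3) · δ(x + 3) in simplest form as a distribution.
0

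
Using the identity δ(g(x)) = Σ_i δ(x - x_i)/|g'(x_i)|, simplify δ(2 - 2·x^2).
\frac{\delta(x - 1) + \delta(x + 1)}{4}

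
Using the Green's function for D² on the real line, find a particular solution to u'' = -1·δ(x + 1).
-\frac{|x + 1|}{2}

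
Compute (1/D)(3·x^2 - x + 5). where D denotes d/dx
x^{3} - \frac{x^{2}}{2} + 5 x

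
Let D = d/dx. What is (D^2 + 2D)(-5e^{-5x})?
- 75 e^{- 5 x}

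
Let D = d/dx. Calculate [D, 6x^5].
30 x^{4}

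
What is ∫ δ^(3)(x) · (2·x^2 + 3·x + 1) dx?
0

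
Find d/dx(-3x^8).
- 24 x^{7}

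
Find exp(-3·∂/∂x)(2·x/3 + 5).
\frac{2 x}{3} + 3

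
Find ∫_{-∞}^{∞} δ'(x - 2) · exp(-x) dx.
e^{-2}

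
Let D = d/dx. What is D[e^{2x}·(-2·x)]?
\left(- 4 x - 2\right) e^{2 x}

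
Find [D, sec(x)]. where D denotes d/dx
\tan{\left(x \right)} \sec{\left(x \right)}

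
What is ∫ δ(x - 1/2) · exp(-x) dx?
e^{- \frac{1}{2}}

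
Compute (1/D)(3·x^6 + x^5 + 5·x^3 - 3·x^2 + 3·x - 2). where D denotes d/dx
\frac{3 x^{7}}{7} + \frac{x^{6}}{6} + \frac{5 x^{4}}{4} - x^{3} + \frac{3 x^{2}}{2} - 2 x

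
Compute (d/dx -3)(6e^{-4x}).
- 42 e^{- 4 x}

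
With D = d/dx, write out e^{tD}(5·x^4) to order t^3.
5 x \left(4 t^{3} + 6 t^{2} x + 4 t x^{2} + x^{3}\right)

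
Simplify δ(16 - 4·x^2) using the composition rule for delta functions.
\frac{\delta(x - 2) + \delta(x + 2)}{16}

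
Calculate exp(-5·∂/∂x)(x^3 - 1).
x^{3} - 15 x^{2} + 75 x - 126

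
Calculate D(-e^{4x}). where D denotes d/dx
- 4 e^{4 x}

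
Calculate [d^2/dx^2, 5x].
10\frac{d}{dx}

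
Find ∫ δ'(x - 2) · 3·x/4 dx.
- \frac{3}{4}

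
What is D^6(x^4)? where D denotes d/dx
0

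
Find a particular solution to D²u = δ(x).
\frac{|x|}{2}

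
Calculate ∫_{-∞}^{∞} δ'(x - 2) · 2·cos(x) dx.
2 \sin{\left(2 \right)}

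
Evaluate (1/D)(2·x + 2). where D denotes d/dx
x^{2} + 2 x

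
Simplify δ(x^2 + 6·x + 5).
\frac{\delta(x + 1) + \delta(x + 5)}{4}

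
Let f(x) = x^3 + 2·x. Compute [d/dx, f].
3 x^{2} + 2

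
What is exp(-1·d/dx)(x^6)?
x^{6} - 6 x^{5} + 15 x^{4} - 20 x^{3} + 15 x^{2} - 6 x + 1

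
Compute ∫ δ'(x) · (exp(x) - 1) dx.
-1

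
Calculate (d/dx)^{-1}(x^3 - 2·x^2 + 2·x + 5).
\frac{x^{4}}{4} - \frac{2 x^{3}}{3} + x^{2} + 5 x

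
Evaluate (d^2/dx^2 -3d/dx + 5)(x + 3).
5 x + 12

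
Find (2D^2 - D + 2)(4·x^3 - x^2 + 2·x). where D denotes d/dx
8 x^{3} - 14 x^{2} + 54 x - 6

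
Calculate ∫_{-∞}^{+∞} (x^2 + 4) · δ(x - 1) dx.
5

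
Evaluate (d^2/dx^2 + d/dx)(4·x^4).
16 x^{2} \left(x + 3\right)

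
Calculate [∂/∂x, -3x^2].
- 6 x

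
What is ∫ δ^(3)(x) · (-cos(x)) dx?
0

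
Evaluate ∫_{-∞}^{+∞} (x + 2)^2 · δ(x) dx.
4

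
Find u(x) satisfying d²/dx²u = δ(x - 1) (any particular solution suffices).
\frac{|x - 1|}{2}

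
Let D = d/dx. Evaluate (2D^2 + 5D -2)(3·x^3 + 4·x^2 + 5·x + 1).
- 6 x^{3} + 37 x^{2} + 66 x + 39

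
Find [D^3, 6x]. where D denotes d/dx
18D^{2}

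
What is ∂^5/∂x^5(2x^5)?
240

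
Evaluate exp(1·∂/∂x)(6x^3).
6 x^{3} + 18 x^{2} + 18 x + 6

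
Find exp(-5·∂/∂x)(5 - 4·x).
25 - 4 x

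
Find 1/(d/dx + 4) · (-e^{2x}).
- \frac{e^{2 x}}{6}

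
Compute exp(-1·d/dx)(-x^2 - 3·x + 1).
- x^{2} - x + 3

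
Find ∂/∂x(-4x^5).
- 20 x^{4}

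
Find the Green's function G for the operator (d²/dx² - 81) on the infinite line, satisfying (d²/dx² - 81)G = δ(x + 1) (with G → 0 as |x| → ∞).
-\frac{e^{-9|x + 1|}}{18}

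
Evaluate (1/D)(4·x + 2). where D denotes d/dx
2 x^{2} + 2 x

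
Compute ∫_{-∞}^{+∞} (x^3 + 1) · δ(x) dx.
1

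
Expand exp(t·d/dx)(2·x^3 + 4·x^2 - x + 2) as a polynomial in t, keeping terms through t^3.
2 t^{3} + t^{2} \left(6 x + 4\right) + t \left(6 x^{2} + 8 x - 1\right) + 2 x^{3} + 4 x^{2} - x + 2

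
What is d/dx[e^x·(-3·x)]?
3 \left(- x - 1\right) e^{x}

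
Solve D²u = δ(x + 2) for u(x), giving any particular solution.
\frac{|x + 2|}{2}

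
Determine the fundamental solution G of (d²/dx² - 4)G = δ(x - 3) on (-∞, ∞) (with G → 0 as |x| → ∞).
-\frac{e^{-2|x - 3|}}{4}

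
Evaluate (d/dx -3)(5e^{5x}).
10 e^{5 x}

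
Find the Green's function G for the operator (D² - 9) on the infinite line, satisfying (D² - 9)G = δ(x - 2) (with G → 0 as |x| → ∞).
-\frac{e^{-3|x - 2|}}{6}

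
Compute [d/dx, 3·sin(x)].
3 \cos{\left(x \right)}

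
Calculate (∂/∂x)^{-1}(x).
\frac{x^{2}}{2}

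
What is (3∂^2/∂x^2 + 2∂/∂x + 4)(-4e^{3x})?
- 148 e^{3 x}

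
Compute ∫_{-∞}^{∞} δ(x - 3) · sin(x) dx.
\sin{\left(3 \right)}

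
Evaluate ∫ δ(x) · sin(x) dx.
0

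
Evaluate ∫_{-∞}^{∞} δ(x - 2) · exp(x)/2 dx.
\frac{e^{2}}{2}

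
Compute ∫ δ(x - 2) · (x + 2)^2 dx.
16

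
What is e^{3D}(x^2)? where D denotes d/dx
x^{2} + 6 x + 9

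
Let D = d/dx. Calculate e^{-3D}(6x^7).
6 x^{7} - 126 x^{6} + 1134 x^{5} - 5670 x^{4} + 17010 x^{3} - 30618 x^{2} + 30618 x - 13122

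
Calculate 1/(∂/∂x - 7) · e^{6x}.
- e^{6 x}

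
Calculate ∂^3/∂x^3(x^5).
60 x^{2}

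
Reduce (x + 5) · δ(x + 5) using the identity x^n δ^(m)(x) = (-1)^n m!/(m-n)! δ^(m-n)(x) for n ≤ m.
0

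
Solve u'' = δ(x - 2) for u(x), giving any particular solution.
\frac{|x - 2|}{2}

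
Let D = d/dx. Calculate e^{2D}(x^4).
x^{4} + 8 x^{3} + 24 x^{2} + 32 x + 16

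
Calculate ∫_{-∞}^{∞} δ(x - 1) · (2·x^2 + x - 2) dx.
1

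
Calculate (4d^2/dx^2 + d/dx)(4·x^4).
16 x^{2} \left(x + 12\right)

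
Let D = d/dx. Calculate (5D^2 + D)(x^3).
3 x \left(x + 10\right)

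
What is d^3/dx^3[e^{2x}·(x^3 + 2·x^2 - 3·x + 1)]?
\left(8 x^{3} + 52 x^{2} + 60 x + 2\right) e^{2 x}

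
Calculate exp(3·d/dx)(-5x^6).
- 5 x^{6} - 90 x^{5} - 675 x^{4} - 2700 x^{3} - 6075 x^{2} - 7290 x - 3645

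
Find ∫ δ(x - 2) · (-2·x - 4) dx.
-8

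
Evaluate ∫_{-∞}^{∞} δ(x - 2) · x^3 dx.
8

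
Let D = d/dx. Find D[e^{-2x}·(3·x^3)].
x^{2} \left(9 - 6 x\right) e^{- 2 x}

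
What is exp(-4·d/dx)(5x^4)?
5 x^{4} - 80 x^{3} + 480 x^{2} - 1280 x + 1280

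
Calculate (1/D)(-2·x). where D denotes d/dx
- x^{2}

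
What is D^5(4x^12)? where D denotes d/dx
380160 x^{7}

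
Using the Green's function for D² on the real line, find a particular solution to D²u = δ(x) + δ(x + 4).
\frac{|x|}{2} + \frac{|x + 4|}{2}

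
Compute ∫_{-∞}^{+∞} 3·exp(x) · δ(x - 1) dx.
3 e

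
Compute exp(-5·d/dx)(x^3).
x^{3} - 15 x^{2} + 75 x - 125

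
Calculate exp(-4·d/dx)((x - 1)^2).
x^{2} - 10 x + 25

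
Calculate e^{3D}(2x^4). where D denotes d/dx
2 x^{4} + 24 x^{3} + 108 x^{2} + 216 x + 162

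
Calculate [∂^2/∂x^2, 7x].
14\frac{d}{dx}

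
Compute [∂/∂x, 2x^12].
24 x^{11}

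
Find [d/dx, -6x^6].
- 36 x^{5}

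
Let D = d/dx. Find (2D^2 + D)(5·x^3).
15 x \left(x + 4\right)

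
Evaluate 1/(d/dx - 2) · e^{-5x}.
- \frac{e^{- 5 x}}{7}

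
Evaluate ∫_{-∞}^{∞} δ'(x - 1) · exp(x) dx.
- e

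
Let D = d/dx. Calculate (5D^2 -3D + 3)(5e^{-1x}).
55 e^{- x}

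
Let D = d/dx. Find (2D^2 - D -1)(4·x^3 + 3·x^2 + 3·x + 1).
- 4 x^{3} - 15 x^{2} + 39 x + 8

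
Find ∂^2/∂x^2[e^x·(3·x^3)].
3 x \left(x^{2} + 6 x + 6\right) e^{x}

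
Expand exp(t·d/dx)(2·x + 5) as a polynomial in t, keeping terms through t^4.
2 t + 2 x + 5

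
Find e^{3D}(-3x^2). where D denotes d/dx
- 3 x^{2} - 18 x - 27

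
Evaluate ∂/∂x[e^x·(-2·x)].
2 \left(- x - 1\right) e^{x}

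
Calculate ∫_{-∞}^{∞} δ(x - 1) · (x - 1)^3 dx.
0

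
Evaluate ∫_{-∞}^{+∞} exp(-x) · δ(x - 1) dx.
e^{-1}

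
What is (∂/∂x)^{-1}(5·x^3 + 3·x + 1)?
\frac{5 x^{4}}{4} + \frac{3 x^{2}}{2} + x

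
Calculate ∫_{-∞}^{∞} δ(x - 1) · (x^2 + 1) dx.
2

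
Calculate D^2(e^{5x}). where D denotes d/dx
25 e^{5 x}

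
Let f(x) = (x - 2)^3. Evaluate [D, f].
3 \left(x - 2\right)^{2}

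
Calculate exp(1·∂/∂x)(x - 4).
x - 3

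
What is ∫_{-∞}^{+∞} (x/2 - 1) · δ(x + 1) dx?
- \frac{3}{2}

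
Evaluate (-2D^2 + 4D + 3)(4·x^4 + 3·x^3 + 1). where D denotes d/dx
12 x^{4} + 73 x^{3} - 60 x^{2} - 36 x + 3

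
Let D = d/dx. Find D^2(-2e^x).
- 2 e^{x}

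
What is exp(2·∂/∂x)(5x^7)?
5 x^{7} + 70 x^{6} + 420 x^{5} + 1400 x^{4} + 2800 x^{3} + 3360 x^{2} + 2240 x + 640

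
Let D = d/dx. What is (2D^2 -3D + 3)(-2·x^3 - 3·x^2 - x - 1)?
- 6 x^{3} + 9 x^{2} - 9 x - 12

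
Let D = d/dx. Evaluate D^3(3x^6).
360 x^{3}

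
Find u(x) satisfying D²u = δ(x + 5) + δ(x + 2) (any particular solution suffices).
\frac{|x + 5|}{2} + \frac{|x + 2|}{2}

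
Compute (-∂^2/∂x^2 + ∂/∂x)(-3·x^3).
9 x \left(2 - x\right)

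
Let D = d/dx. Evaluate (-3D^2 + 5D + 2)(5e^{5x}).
- 240 e^{5 x}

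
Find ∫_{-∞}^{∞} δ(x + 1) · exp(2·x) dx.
e^{-2}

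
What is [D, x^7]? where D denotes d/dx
7 x^{6}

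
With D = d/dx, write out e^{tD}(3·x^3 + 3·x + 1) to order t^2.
9 t^{2} x + 3 t \left(3 x^{2} + 1\right) + 3 x^{3} + 3 x + 1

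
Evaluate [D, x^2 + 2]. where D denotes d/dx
2 x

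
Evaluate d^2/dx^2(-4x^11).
- 440 x^{9}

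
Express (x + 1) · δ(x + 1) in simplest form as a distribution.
0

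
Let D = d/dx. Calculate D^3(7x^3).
42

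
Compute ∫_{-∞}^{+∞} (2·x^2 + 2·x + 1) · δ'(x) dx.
-2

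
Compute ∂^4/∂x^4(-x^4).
-24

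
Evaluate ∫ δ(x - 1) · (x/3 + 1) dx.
\frac{4}{3}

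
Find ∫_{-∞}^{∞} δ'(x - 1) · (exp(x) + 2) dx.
- e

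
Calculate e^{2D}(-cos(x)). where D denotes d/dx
- \cos{\left(x + 2 \right)}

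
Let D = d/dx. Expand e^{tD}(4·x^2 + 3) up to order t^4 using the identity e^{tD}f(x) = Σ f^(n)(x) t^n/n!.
4 t^{2} + 8 t x + 4 x^{2} + 3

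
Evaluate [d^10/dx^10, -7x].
-70\frac{d^{9}}{dx^{9}}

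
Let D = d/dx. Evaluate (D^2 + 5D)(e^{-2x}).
- 6 e^{- 2 x}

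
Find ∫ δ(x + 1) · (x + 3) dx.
2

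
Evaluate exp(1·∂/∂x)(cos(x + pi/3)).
\cos{\left(x + 1 + \frac{\pi}{3} \right)}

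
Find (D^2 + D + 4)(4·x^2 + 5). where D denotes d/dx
16 x^{2} + 8 x + 28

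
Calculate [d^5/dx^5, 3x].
15\frac{d^{4}}{dx^{4}}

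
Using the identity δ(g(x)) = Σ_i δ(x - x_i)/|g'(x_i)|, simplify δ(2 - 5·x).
\frac{\delta(x - 2/5)}{5}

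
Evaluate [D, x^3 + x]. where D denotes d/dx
3 x^{2} + 1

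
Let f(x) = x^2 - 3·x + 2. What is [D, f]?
2 x - 3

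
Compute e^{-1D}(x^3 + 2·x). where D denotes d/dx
x^{3} - 3 x^{2} + 5 x - 3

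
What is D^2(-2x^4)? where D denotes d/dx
- 24 x^{2}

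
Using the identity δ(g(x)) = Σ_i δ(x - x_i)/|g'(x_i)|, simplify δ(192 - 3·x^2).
\frac{\delta(x - 8) + \delta(x + 8)}{48}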